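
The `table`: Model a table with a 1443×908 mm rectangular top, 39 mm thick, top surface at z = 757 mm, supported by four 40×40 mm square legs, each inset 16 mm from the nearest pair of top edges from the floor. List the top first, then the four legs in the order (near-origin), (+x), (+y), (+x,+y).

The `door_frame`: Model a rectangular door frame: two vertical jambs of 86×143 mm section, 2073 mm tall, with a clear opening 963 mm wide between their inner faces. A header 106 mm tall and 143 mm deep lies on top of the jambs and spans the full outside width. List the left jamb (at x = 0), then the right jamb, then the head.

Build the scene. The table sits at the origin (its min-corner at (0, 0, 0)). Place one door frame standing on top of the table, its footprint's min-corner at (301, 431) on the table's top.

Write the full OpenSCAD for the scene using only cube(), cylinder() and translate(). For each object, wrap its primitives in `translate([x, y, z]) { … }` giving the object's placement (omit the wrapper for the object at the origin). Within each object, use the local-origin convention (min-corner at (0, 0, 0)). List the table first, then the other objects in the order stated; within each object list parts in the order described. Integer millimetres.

translate([0, 0, 718]) cube([1443, 908, 39]);
translate([16, 16, 0]) cube([40, 40, 718]);
translate([1387, 16, 0]) cube([40, 40, 718]);
translate([16, 852, 0]) cube([40, 40, 718]);
translate([1387, 852, 0]) cube([40, 40, 718]);
translate([301, 431, 757]) {
  cube([86, 143, 2073]);
  translate([1049, 0, 0]) cube([86, 143, 2073]);
  translate([0, 0, 2073]) cube([1135, 143, 106]);
}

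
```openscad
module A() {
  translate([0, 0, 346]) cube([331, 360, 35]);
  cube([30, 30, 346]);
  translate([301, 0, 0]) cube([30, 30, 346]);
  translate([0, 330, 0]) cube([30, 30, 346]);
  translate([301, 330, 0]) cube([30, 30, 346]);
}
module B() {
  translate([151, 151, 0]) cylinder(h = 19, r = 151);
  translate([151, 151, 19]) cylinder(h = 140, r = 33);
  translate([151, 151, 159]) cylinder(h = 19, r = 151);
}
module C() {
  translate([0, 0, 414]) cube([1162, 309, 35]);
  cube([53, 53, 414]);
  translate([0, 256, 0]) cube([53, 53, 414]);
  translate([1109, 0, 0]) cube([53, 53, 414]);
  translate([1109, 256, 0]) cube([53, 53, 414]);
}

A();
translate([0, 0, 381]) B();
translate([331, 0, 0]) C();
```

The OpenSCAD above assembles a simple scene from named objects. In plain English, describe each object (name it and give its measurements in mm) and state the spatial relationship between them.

A is a four-legged stool. The seat is 331×360 mm, 35 mm thick, top at z = 381 mm. It stands on four square legs, each 30×30 mm in cross-section, from z = 0 to the seat underside, each flush with a corner of the seat.

B is a spool: two coaxial disc flanges of radius 151 mm and thickness 19 mm, joined by a core cylinder of radius 33 mm and height 140 mm. The lower flange rests on z = 0 and the three cylinders share a vertical axis.

C is a long wooden bench with a 1162 mm (x) × 309 mm (y) seat, 35 mm thick, its top surface 449 mm above the floor. Four 53 mm square legs at the seat corners, flush with the edges, run from z = 0 to the seat underside.

The spool is on top of the stool. The bench is against the stool's +x side, with their −y faces flush.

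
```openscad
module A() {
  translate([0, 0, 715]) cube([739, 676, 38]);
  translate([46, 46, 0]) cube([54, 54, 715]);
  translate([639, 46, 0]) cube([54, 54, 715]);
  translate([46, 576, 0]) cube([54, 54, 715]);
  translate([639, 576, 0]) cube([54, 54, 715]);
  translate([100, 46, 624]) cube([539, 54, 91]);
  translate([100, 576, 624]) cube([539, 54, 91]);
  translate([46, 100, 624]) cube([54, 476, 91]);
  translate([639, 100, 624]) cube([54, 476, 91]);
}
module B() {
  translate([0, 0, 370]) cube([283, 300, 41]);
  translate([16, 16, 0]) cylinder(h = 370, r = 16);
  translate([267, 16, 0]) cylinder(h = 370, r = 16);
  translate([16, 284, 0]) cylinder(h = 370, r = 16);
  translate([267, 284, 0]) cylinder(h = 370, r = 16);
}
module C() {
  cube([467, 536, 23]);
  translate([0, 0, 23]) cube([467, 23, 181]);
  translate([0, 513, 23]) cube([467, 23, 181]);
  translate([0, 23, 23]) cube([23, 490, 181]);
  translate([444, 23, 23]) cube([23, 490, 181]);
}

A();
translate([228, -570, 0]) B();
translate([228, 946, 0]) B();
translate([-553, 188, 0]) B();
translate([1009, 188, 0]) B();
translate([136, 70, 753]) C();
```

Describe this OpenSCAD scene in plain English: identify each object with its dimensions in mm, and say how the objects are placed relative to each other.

A is a table with a 739×676 mm rectangular top, 38 mm thick, top surface at z = 753 mm, supported by four 54×54 mm square legs, each inset 46 mm from the nearest pair of top edges, running from the floor. Four apron rails, 54 mm thick and 91 mm tall, run between adjacent legs with their top edges flush with the underside of the top and their outer faces flush with the legs' outer faces.

B is a four-legged stool. The seat is a 283×300×41 mm slab whose top surface is at z = 411 mm; four round legs, each 32 mm in diameter, run from the floor (z = 0) to the underside of the seat, each leg's axis is inset half a diameter from the nearest pair of seat edges (so the leg's bounding box is flush with the corner).

C is an open storage box with external size 467×536×204 mm and wall thickness 23 mm (the base is also 23 mm thick). The base covers the whole footprint; the four walls stand on the base, with the y-facing walls full-width and the x-facing walls fitting between their inner faces.

Four stools sit around the table at the −y, +y, −x, +x sides. The open box is on top of the table, centred.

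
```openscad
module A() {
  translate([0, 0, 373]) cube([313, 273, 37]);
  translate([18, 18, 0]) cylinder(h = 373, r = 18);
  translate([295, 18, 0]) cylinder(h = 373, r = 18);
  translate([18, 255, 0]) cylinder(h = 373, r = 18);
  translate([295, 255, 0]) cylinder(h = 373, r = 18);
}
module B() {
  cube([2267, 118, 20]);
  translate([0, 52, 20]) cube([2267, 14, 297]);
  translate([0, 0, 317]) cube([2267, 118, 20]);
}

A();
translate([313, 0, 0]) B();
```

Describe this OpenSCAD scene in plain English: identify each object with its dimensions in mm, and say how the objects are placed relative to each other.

A is a simple wooden stool: a rectangular seat 313 mm (x) by 273 mm (y), 37 mm thick, top face at z = 410 mm, on four round legs, each 36 mm in diameter. The legs rest on z = 0, each leg's axis is inset half a diameter from the nearest pair of seat edges (so the leg's bounding box is flush with the corner).

B is an I-beam lying along x, 2267 mm long. Overall section height 337 mm. Two flanges 118 mm wide (y) and 20 mm thick, one on the floor and one at the top; a web 14 mm thick runs between them, centred on the flange width.

The I-beam is against the stool's +x side, with their −y faces flush.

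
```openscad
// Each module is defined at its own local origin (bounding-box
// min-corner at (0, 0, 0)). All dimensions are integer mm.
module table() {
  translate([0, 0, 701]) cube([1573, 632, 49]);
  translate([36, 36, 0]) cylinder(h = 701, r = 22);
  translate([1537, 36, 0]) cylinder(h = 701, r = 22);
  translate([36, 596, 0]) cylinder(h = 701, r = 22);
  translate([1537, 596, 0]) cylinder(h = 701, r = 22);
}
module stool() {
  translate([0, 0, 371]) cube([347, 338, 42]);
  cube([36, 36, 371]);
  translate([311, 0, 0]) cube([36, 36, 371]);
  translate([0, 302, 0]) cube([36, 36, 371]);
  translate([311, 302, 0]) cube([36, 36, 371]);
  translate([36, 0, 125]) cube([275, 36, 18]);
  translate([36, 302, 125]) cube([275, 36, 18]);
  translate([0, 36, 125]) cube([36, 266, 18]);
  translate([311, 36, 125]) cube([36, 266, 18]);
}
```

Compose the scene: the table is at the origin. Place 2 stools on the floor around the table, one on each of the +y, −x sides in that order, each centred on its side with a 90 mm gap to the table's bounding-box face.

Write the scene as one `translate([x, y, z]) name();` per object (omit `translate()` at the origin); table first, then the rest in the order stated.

table();
translate([613, 722, 0]) stool();
translate([-437, 147, 0]) stool();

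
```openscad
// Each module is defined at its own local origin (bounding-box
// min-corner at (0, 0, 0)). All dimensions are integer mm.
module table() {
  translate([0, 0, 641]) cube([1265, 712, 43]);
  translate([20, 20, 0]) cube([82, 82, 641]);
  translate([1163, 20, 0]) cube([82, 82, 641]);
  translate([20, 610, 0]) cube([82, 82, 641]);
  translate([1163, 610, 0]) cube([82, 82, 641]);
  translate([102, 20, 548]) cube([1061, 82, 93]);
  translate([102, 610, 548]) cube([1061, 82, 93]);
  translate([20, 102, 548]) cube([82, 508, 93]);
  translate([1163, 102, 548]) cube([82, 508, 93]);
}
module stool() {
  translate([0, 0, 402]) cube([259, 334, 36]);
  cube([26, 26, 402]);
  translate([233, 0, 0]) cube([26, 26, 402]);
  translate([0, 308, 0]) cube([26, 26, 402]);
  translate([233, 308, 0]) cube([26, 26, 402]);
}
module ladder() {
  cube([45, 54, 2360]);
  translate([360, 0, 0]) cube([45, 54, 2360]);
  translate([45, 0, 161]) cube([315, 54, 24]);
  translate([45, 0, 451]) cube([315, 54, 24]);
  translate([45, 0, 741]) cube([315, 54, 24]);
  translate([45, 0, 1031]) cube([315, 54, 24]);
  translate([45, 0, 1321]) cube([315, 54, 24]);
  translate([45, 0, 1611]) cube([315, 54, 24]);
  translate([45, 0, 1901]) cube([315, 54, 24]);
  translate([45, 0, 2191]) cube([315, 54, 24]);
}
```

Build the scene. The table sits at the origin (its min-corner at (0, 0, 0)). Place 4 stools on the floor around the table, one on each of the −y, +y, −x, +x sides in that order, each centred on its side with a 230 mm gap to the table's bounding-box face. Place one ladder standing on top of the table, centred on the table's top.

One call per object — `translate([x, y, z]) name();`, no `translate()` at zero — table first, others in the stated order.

table();
translate([503, -564, 0]) stool();
translate([503, 942, 0]) stool();
translate([-489, 189, 0]) stool();
translate([1495, 189, 0]) stool();
translate([430, 329, 684]) ladder();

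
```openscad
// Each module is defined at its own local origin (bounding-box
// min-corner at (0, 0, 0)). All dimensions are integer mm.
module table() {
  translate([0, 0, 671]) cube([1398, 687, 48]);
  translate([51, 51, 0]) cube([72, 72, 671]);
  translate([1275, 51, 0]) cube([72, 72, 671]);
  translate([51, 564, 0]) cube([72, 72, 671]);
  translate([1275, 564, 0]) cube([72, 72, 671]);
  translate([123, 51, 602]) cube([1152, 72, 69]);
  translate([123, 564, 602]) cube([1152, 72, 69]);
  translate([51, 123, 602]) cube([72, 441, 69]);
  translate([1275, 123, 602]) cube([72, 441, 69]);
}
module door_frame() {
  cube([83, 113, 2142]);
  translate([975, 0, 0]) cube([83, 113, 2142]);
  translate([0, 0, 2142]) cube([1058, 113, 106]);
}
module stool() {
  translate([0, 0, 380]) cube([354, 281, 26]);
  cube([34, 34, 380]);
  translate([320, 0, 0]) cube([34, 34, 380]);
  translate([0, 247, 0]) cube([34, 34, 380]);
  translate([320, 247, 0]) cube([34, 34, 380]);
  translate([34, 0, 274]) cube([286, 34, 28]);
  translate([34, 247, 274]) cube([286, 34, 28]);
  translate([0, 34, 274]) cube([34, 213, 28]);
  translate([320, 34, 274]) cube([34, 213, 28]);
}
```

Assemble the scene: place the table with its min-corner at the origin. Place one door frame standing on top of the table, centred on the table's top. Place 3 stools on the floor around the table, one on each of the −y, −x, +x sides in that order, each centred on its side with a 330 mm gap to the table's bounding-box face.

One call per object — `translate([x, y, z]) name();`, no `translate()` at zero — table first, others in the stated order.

table();
translate([170, 287, 719]) door_frame();
translate([522, -611, 0]) stool();
translate([-684, 203, 0]) stool();
translate([1728, 203, 0]) stool();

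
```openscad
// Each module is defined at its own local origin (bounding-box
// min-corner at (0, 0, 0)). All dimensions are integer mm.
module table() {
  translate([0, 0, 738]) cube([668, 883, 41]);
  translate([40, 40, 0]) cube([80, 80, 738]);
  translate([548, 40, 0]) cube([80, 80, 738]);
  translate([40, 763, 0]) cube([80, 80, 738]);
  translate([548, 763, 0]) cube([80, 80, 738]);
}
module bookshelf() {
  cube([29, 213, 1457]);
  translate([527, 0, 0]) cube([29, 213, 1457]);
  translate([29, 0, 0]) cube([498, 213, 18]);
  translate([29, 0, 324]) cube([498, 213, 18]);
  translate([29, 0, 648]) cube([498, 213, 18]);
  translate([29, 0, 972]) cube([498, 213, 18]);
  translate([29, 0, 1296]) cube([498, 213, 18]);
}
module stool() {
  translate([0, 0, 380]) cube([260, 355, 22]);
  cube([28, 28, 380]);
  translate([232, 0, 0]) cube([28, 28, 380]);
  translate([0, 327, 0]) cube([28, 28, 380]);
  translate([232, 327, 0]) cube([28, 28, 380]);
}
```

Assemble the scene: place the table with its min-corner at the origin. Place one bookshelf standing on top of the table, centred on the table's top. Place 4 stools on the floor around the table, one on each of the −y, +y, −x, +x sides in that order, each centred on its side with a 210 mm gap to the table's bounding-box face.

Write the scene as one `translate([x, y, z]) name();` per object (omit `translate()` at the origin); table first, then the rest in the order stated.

table();
translate([56, 335, 779]) bookshelf();
translate([204, -565, 0]) stool();
translate([204, 1093, 0]) stool();
translate([-470, 264, 0]) stool();
translate([878, 264, 0]) stool();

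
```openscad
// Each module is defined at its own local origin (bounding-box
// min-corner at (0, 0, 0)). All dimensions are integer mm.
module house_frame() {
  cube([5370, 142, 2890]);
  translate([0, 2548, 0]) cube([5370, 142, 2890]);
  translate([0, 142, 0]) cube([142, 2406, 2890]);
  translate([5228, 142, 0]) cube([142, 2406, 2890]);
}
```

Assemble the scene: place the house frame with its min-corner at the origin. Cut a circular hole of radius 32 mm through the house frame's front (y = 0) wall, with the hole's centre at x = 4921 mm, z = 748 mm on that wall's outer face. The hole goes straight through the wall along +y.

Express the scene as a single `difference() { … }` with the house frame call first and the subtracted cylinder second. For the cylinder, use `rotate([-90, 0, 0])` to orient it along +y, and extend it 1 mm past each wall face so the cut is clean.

difference() {
  house_frame();
  translate([4921, -1, 748]) rotate([-90, 0, 0]) cylinder(h = 144, r = 32);
}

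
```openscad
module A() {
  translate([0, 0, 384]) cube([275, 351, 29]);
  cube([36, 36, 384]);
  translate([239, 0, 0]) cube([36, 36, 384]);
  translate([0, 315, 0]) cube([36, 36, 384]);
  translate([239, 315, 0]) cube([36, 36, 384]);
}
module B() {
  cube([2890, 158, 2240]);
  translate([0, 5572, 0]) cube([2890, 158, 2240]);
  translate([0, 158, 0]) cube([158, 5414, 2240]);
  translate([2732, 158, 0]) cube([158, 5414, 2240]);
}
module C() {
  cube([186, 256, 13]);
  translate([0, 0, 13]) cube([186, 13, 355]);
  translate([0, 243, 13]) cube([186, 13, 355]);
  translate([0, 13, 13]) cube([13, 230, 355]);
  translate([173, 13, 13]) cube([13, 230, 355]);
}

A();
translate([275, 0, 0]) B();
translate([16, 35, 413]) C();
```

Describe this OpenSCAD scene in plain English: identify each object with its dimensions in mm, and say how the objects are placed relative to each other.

A is a simple wooden stool: a rectangular seat 275 mm (x) by 351 mm (y), 29 mm thick, top face at z = 413 mm, on four square legs, each 36×36 mm in cross-section. The legs rest on z = 0, each flush with a corner of the seat.

B is a box-shaped house frame (walls only): outside footprint 2890×5730 mm, wall height 2240 mm, wall thickness 158 mm. The two y-facing walls run the full x-width; the two x-facing walls fit between the inner faces of the y-facing walls.

C is an open storage box with external size 186×256×368 mm and wall thickness 13 mm (the base is also 13 mm thick). The base covers the whole footprint; the four walls stand on the base, with the y-facing walls full-width and the x-facing walls fitting between their inner faces.

The house frame is against the stool's +x side, with their −y faces flush. The open box is on top of the stool.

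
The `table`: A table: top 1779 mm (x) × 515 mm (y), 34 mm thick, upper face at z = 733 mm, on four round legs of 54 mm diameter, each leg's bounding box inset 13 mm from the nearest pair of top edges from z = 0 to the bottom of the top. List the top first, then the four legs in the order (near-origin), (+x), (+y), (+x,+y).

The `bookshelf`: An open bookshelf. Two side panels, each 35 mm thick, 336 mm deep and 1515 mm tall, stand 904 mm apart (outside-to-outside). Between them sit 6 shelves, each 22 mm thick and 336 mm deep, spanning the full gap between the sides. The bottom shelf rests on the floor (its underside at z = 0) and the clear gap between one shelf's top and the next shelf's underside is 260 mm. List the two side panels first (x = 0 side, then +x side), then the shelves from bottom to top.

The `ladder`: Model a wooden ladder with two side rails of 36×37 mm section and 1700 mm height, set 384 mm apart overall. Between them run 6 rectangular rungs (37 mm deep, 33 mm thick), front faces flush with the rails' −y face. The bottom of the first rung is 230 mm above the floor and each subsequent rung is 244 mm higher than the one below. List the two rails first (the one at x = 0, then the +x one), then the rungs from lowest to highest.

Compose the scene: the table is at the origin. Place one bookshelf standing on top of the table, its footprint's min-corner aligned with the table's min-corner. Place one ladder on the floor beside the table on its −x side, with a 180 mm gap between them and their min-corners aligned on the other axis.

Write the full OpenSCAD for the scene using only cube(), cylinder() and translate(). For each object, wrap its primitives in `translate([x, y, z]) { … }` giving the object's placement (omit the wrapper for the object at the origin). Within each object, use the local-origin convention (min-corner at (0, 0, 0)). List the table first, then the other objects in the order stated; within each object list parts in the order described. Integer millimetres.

translate([0, 0, 699]) cube([1779, 515, 34]);
translate([40, 40, 0]) cylinder(h = 699, r = 27);
translate([1739, 40, 0]) cylinder(h = 699, r = 27);
translate([40, 475, 0]) cylinder(h = 699, r = 27);
translate([1739, 475, 0]) cylinder(h = 699, r = 27);
translate([0, 0, 733]) {
  cube([35, 336, 1515]);
  translate([869, 0, 0]) cube([35, 336, 1515]);
  translate([35, 0, 0]) cube([834, 336, 22]);
  translate([35, 0, 282]) cube([834, 336, 22]);
  translate([35, 0, 564]) cube([834, 336, 22]);
  translate([35, 0, 846]) cube([834, 336, 22]);
  translate([35, 0, 1128]) cube([834, 336, 22]);
  translate([35, 0, 1410]) cube([834, 336, 22]);
}
translate([-564, 0, 0]) {
  cube([36, 37, 1700]);
  translate([348, 0, 0]) cube([36, 37, 1700]);
  translate([36, 0, 230]) cube([312, 37, 33]);
  translate([36, 0, 474]) cube([312, 37, 33]);
  translate([36, 0, 718]) cube([312, 37, 33]);
  translate([36, 0, 962]) cube([312, 37, 33]);
  translate([36, 0, 1206]) cube([312, 37, 33]);
  translate([36, 0, 1450]) cube([312, 37, 33]);
}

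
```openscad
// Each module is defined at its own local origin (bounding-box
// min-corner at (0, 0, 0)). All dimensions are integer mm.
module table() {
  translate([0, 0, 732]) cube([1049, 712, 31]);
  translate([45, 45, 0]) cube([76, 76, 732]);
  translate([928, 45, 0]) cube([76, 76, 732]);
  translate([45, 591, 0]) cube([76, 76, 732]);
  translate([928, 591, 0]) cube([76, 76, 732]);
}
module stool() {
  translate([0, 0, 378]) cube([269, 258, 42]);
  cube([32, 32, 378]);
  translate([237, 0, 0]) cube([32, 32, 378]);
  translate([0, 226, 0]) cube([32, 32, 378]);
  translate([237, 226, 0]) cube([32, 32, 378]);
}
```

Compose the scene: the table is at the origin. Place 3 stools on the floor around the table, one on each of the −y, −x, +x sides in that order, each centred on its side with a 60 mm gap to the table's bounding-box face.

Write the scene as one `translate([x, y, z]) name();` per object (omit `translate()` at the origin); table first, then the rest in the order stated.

table();
translate([390, -318, 0]) stool();
translate([-329, 227, 0]) stool();
translate([1109, 227, 0]) stool();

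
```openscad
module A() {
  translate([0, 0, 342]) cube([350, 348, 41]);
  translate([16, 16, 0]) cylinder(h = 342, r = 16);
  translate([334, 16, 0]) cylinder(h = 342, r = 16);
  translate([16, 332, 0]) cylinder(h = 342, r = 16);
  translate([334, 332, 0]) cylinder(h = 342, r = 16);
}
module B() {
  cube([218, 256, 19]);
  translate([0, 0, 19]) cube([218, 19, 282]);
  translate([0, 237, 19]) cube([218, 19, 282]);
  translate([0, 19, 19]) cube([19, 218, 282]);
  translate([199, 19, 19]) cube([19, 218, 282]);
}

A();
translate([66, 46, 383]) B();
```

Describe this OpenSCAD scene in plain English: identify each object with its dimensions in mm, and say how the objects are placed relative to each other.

A is a four-legged stool. The seat is 350×348 mm, 41 mm thick, top at z = 383 mm. It stands on four round legs, each 32 mm in diameter, from z = 0 to the seat underside, each leg's axis is inset half a diameter from the nearest pair of seat edges (so the leg's bounding box is flush with the corner).

B is an open storage box with external size 218×256×301 mm and wall thickness 19 mm (the base is also 19 mm thick). The base covers the whole footprint; the four walls stand on the base, with the y-facing walls full-width and the x-facing walls fitting between their inner faces.

The open box is on top of the stool, centred.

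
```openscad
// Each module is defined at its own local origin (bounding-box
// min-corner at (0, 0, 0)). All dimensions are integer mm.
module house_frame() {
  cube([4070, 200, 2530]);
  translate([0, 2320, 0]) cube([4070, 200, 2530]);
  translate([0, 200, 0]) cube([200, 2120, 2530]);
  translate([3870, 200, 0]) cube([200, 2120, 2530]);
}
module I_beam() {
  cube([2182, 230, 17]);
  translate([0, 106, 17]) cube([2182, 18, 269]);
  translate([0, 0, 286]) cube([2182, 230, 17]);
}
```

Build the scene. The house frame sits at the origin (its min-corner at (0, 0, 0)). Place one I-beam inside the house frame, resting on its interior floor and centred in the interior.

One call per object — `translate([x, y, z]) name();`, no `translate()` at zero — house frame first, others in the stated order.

house_frame();
translate([944, 1145, 0]) I_beam();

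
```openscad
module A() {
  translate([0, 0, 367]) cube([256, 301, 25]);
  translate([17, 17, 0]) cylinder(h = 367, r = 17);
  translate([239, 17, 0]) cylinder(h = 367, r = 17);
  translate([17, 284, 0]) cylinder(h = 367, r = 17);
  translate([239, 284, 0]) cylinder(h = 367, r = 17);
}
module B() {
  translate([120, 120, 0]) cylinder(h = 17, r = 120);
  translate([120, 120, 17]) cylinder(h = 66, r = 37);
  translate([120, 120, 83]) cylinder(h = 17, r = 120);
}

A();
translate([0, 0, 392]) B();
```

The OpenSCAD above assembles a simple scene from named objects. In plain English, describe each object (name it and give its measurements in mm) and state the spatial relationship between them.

A is a four-legged stool. The seat is a 256×301×25 mm slab whose top surface is at z = 392 mm; four round legs, each 34 mm in diameter, run from the floor (z = 0) to the underside of the seat, each leg's axis is inset half a diameter from the nearest pair of seat edges (so the leg's bounding box is flush with the corner).

B is a spool: two coaxial disc flanges of radius 120 mm and thickness 17 mm, joined by a core cylinder of radius 37 mm and height 66 mm. The lower flange rests on z = 0 and the three cylinders share a vertical axis.

The spool is on top of the stool.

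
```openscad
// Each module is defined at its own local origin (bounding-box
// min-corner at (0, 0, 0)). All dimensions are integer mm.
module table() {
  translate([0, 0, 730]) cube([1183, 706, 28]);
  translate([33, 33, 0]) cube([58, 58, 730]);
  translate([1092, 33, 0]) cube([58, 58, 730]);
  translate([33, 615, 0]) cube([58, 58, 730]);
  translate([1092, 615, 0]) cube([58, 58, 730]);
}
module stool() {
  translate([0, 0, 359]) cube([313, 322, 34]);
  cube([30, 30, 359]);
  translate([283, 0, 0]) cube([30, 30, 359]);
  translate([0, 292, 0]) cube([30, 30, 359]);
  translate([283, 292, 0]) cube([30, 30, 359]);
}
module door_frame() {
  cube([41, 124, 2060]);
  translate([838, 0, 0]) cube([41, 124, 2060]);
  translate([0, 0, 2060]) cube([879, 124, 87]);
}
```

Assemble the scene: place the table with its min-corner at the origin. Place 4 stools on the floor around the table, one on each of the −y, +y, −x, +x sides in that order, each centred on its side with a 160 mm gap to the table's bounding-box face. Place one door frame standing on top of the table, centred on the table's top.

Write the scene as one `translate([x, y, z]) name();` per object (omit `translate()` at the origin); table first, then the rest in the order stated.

table();
translate([435, -482, 0]) stool();
translate([435, 866, 0]) stool();
translate([-473, 192, 0]) stool();
translate([1343, 192, 0]) stool();
translate([152, 291, 758]) door_frame();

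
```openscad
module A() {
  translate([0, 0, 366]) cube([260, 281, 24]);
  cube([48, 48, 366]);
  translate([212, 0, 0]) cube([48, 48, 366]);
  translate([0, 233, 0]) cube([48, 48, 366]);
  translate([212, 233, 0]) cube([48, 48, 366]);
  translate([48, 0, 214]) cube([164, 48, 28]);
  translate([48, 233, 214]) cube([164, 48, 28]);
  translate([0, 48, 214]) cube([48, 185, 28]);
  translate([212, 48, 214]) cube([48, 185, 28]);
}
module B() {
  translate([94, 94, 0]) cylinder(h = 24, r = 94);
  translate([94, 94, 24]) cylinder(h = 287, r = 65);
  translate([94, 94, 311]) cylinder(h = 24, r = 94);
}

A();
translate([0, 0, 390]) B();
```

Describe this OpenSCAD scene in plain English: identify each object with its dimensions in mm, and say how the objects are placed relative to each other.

A is a four-legged stool. The seat is a 260×281×24 mm slab whose top surface is at z = 390 mm; four square legs, each 48×48 mm in cross-section, run from the floor (z = 0) to the underside of the seat, each flush with a corner of the seat. Four stretchers, 48 mm wide and 28 mm tall, connect adjacent legs with their undersides at z = 214 mm, each running between the inner faces of the legs it joins and aligned with the legs' outer faces on the other axis.

B is a spool: two coaxial disc flanges of radius 94 mm and thickness 24 mm, joined by a core cylinder of radius 65 mm and height 287 mm. The lower flange rests on z = 0 and the three cylinders share a vertical axis.

The spool is on top of the stool.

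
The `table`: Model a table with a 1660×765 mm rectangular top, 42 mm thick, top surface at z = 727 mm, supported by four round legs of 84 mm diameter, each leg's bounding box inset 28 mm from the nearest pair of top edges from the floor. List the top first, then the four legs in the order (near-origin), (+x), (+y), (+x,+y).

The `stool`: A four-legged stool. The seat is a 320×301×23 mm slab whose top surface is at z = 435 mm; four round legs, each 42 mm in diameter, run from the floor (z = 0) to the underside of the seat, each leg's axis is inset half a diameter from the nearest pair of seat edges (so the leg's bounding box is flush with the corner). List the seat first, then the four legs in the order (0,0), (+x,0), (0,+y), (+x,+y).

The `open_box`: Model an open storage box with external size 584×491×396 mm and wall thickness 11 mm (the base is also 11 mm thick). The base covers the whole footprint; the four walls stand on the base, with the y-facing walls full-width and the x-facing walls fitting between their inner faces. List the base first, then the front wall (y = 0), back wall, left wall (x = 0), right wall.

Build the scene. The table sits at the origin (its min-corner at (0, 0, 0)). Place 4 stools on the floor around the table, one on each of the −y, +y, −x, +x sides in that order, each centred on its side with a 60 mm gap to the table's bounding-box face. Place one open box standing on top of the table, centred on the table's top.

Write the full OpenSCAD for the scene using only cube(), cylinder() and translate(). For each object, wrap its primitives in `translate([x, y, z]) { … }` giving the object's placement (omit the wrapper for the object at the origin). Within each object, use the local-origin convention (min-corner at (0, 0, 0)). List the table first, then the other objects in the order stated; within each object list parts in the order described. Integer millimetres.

translate([0, 0, 685]) cube([1660, 765, 42]);
translate([70, 70, 0]) cylinder(h = 685, r = 42);
translate([1590, 70, 0]) cylinder(h = 685, r = 42);
translate([70, 695, 0]) cylinder(h = 685, r = 42);
translate([1590, 695, 0]) cylinder(h = 685, r = 42);
translate([670, -361, 0]) {
  translate([0, 0, 412]) cube([320, 301, 23]);
  translate([21, 21, 0]) cylinder(h = 412, r = 21);
  translate([299, 21, 0]) cylinder(h = 412, r = 21);
  translate([21, 280, 0]) cylinder(h = 412, r = 21);
  translate([299, 280, 0]) cylinder(h = 412, r = 21);
}
translate([670, 825, 0]) {
  translate([0, 0, 412]) cube([320, 301, 23]);
  translate([21, 21, 0]) cylinder(h = 412, r = 21);
  translate([299, 21, 0]) cylinder(h = 412, r = 21);
  translate([21, 280, 0]) cylinder(h = 412, r = 21);
  translate([299, 280, 0]) cylinder(h = 412, r = 21);
}
translate([-380, 232, 0]) {
  translate([0, 0, 412]) cube([320, 301, 23]);
  translate([21, 21, 0]) cylinder(h = 412, r = 21);
  translate([299, 21, 0]) cylinder(h = 412, r = 21);
  translate([21, 280, 0]) cylinder(h = 412, r = 21);
  translate([299, 280, 0]) cylinder(h = 412, r = 21);
}
translate([1720, 232, 0]) {
  translate([0, 0, 412]) cube([320, 301, 23]);
  translate([21, 21, 0]) cylinder(h = 412, r = 21);
  translate([299, 21, 0]) cylinder(h = 412, r = 21);
  translate([21, 280, 0]) cylinder(h = 412, r = 21);
  translate([299, 280, 0]) cylinder(h = 412, r = 21);
}
translate([538, 137, 727]) {
  cube([584, 491, 11]);
  translate([0, 0, 11]) cube([584, 11, 385]);
  translate([0, 480, 11]) cube([584, 11, 385]);
  translate([0, 11, 11]) cube([11, 469, 385]);
  translate([573, 11, 11]) cube([11, 469, 385]);
}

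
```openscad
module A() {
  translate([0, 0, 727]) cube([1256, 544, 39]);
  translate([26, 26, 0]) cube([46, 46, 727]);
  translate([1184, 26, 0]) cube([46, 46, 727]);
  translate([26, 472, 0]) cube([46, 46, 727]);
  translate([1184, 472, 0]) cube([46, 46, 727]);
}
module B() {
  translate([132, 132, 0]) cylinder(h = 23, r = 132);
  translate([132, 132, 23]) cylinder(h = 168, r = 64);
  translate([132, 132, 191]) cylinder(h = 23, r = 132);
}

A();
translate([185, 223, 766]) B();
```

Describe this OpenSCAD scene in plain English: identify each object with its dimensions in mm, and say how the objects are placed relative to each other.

A is a table: top 1256 mm (x) × 544 mm (y), 39 mm thick, upper face at z = 766 mm, on four 46×46 mm square legs, each inset 26 mm from the nearest pair of top edges, running from z = 0 to the bottom of the top.

B is a spool: two coaxial disc flanges of radius 132 mm and thickness 23 mm, joined by a core cylinder of radius 64 mm and height 168 mm. The lower flange rests on z = 0 and the three cylinders share a vertical axis.

The spool is on top of the table.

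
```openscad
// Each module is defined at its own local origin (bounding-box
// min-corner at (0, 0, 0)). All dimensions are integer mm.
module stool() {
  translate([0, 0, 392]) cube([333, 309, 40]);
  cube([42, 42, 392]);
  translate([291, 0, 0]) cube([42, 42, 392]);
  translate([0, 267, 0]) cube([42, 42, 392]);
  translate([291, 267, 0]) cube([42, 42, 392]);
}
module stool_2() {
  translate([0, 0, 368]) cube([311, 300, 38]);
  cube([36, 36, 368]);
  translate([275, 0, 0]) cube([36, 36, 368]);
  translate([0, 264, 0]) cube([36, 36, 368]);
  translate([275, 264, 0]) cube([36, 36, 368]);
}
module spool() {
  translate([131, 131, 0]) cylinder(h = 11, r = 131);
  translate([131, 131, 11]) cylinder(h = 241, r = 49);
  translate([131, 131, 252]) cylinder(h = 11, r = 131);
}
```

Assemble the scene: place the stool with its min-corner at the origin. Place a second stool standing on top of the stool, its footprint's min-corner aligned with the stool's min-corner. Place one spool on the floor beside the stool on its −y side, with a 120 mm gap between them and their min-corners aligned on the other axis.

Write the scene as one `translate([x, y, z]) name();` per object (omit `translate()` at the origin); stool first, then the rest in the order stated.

stool();
translate([0, 0, 432]) stool_2();
translate([0, -382, 0]) spool();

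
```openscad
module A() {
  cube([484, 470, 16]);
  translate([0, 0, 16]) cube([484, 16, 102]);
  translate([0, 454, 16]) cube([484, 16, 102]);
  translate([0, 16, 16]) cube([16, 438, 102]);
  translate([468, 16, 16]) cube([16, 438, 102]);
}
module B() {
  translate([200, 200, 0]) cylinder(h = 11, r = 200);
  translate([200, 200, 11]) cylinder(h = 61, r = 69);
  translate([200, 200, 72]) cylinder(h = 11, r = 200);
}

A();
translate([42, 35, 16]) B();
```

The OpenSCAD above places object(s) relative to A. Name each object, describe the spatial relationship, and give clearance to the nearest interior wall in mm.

A is an open box. B is a spool. The spool sits inside the open box, centred. The clearance to the nearest interior wall is 19 mm.

Clearances: x = 26, y = 19; minimum 19 mm.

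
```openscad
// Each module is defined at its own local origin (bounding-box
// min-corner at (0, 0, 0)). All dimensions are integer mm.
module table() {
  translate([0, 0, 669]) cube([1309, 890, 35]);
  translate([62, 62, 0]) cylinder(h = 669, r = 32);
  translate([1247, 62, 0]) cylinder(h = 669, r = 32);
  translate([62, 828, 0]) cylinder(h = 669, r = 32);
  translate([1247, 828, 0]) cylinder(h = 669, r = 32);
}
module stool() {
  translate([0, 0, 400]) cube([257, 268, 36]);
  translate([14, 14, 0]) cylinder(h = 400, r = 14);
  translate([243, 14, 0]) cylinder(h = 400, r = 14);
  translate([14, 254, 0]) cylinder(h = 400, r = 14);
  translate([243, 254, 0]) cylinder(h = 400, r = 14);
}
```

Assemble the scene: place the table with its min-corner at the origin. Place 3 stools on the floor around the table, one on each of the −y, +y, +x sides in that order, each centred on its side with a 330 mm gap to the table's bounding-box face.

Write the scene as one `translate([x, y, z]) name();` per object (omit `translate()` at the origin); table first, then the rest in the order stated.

table();
translate([526, -598, 0]) stool();
translate([526, 1220, 0]) stool();
translate([1639, 311, 0]) stool();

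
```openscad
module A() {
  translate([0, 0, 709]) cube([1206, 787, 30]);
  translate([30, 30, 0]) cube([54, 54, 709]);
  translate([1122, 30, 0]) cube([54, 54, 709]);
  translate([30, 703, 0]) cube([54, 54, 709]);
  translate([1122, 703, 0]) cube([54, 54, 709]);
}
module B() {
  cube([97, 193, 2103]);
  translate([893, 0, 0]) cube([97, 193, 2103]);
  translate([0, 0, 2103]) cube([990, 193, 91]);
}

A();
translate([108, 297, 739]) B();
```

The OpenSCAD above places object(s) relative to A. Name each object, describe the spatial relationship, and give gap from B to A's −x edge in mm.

A is a table. B is a door frame. The door frame is on top of the table, centred. The gap from the door frame to the table's −x edge is 108 mm.

The door frame's min-x is at 108; the table's min-x is 0; gap = 108 mm.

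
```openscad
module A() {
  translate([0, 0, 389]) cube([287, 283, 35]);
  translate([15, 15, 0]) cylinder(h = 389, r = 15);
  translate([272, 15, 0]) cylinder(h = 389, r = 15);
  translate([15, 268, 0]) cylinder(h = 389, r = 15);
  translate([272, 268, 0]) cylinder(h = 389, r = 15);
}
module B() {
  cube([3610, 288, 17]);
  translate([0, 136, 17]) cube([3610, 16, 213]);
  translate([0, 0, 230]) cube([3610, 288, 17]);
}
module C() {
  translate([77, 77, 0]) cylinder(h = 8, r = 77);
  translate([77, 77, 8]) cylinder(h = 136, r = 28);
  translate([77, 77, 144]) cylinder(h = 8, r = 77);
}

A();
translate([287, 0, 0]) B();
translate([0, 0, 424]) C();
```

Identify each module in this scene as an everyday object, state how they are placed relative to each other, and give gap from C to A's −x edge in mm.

The spool's min-x is at 0; the stool's min-x is 0; gap = 0 mm.

A is a stool. B is an I-beam. C is a spool. The I-beam is against the stool's +x side, with their −y faces flush. The spool is on top of the stool. The gap from the spool to the stool's −x edge is 0 mm.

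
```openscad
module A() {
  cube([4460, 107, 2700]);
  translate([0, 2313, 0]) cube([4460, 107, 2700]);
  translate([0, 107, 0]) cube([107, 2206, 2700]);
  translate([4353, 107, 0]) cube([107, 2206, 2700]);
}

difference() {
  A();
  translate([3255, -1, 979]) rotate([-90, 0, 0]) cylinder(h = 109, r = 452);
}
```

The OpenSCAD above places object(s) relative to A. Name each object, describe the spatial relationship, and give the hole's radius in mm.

A is a house frame. The house frame has a circular hole through its front wall. The hole's radius is 452 mm.

The subtracted cylinder has r = 452 mm.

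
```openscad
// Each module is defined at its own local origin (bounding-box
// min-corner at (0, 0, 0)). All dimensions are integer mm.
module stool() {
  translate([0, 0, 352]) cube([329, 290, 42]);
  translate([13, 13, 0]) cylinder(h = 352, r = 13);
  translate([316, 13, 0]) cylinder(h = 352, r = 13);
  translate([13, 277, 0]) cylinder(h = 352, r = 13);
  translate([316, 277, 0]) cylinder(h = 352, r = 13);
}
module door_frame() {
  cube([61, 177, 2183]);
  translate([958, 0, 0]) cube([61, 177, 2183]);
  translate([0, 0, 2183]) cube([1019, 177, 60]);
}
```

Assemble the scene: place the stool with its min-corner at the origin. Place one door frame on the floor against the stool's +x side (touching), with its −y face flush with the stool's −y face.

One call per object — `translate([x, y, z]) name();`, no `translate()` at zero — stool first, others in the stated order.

stool();
translate([329, 0, 0]) door_frame();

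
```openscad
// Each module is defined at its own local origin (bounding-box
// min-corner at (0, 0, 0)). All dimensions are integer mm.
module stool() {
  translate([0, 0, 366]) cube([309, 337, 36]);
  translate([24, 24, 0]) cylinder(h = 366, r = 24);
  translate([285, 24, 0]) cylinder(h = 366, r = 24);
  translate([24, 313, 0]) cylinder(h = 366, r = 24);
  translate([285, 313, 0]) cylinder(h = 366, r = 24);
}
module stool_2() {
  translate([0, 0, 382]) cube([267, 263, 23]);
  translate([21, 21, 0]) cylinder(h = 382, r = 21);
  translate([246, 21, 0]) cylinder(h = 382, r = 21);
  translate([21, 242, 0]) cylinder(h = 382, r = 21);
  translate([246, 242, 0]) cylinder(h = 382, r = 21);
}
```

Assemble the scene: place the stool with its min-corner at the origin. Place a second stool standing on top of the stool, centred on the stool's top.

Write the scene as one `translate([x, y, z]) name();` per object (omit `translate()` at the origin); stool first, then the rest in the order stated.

stool();
translate([21, 37, 402]) stool_2();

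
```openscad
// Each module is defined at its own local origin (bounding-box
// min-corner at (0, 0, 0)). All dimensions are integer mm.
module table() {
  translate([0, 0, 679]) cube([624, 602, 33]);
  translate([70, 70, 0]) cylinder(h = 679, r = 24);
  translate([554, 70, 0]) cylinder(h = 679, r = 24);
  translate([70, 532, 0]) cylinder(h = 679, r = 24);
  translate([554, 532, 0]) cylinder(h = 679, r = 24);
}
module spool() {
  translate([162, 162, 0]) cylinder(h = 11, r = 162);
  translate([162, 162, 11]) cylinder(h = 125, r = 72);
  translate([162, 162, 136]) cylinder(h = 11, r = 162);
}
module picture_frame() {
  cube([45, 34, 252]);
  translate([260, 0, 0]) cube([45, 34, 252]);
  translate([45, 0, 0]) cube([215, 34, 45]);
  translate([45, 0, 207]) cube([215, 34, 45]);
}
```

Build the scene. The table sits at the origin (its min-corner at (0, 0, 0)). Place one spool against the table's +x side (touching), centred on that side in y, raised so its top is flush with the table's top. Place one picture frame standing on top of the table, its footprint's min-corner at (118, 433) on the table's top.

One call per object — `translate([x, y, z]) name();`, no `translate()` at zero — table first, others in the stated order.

table();
translate([624, 139, 565]) spool();
translate([118, 433, 712]) picture_frame();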